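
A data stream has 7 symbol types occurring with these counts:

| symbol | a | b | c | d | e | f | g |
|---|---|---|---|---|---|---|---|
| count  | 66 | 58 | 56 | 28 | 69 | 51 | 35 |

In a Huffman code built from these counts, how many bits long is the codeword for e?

Build the tree from the bottom:
merge d(28) and g(35): 63
merge f(51) and c(56): 107
merge b(58) and 63: 121
merge a(66) and e(69): 135
merge 107 and 121: 228
merge 135 and 228: 363
e's leaf is at depth 2, giving a 2-bit codeword.

2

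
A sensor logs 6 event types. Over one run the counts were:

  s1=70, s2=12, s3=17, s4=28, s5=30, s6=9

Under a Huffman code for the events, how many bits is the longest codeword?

Merge the two lowest-weight nodes at each step:
combine s6(9), s2(12) → 21
combine s3(17), 21 → 38
combine s4(28), s5(30) → 58
combine 38, 58 → 96
combine s1(70), 96 → 166
Maximum depth reached is 4.

4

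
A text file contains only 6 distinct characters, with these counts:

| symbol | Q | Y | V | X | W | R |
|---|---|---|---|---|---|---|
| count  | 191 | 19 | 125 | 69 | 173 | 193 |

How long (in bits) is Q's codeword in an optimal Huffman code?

Repeatedly merge the two smallest:
combine Y(19), X(69) → 88
combine 88, V(125) → 213
combine W(173), Q(191) → 364
combine R(193), 213 → 406
combine 364, 406 → 770
The subtree containing Q is merged 2 times, so code length = 2.

2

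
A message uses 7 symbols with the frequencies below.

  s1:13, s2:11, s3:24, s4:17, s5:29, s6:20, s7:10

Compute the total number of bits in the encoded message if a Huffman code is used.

340

Build the Huffman tree bottom-up:
combine s7(10), s2(11) → 21
combine s1(13), s4(17) → 30
combine s6(20), 21 → 41
combine s3(24), s5(29) → 53
combine 30, 41 → 71
combine 53, 71 → 124
Each symbol's bit-cost is frequency × depth; summing gives 340 bits (equivalently 21 + 30 + 41 + 53 + 71 + 124).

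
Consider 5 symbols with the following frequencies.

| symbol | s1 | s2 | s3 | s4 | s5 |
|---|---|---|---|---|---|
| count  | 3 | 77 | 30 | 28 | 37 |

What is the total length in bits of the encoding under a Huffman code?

Greedily combine the two least-frequent nodes:
s1(3) + s4(28) → 31
s3(30) + 31 → 61
s5(37) + 61 → 98
s2(77) + 98 → 175
Each symbol's bit-cost is frequency × depth; summing gives 365 bits (equivalently 31 + 61 + 98 + 175).

365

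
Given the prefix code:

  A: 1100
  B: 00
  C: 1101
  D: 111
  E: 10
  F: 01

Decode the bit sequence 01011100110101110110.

Read left to right; each codeword is recognised as soon as it completes (prefix code):
  01→F | 01→F | 1100→A | 1101→C | 01→F | 1101→C | 10→E
Decoded message: FFACFCE

FFACFCE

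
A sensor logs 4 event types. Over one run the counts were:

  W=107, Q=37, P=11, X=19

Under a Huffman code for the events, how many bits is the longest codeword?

3

Merge the two lowest-weight nodes at each step:
P(11) + X(19) → 30
30 + Q(37) → 67
67 + W(107) → 174
Maximum depth reached is 3.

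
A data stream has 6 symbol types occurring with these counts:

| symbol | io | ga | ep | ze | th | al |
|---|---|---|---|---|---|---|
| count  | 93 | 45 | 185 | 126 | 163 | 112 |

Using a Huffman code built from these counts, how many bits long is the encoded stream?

1824

Build the Huffman tree bottom-up:
merge ga(45) and io(93): 138
merge al(112) and ze(126): 238
merge 138 and th(163): 301
merge ep(185) and 238: 423
merge 301 and 423: 724
The encoded length is the sum of every internal node's weight: 138 + 238 + 301 + 423 + 724 = 1824 bits.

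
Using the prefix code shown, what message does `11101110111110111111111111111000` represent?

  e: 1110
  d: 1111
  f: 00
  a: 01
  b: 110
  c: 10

eedcdddef

Read left to right; each codeword is recognised as soon as it completes (prefix code):
  1110→e | 1110→e | 1111→d | 10→c | 1111→d | 1111→d | 1111→d | 1110→e | 00→f
Decoded message: eedcdddef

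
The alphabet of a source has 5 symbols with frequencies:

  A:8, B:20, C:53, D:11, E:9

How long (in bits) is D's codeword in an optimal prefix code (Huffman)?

Huffman merges, smallest pair first:
A(8) + E(9) → 17
D(11) + 17 → 28
B(20) + 28 → 48
48 + C(53) → 101
The subtree containing D is merged 3 times, so code length = 3.

3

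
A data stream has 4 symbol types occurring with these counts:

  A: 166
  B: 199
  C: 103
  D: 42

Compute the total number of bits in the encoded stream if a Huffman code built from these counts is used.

Build the Huffman tree bottom-up:
merge D(42) and C(103): 145
merge 145 and A(166): 311
merge B(199) and 311: 510
Total encoded bits = sum of merged weights = 145 + 311 + 510 = 966.

966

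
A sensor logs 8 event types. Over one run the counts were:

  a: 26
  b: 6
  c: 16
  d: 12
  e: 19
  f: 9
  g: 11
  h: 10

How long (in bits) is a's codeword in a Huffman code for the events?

2

Build the tree from the bottom:
b(6) + f(9) → 15
h(10) + g(11) → 21
d(12) + 15 → 27
c(16) + e(19) → 35
21 + a(26) → 47
27 + 35 → 62
47 + 62 → 109
a sits 2 levels below the root, so its codeword is 2 bits.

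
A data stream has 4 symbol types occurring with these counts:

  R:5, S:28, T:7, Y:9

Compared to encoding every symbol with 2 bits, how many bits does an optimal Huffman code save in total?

16

Fixed-length: 2 bits × 49 symbols = 98 bits.
Huffman merges:
merge R(5) and T(7): 12
merge Y(9) and 12: 21
merge 21 and S(28): 49
Huffman total = 12 + 21 + 49 = 82 bits.
Saving = 98 − 82 = 16 bits.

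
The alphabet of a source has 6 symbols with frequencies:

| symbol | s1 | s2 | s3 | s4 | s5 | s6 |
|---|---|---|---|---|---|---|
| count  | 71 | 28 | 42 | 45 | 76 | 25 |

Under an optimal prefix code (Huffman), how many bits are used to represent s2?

Repeatedly merge the two smallest:
combine s6(25), s2(28) → 53
combine s3(42), s4(45) → 87
combine 53, s1(71) → 124
combine s5(76), 87 → 163
combine 124, 163 → 287
s2's leaf is at depth 3, giving a 3-bit codeword.

3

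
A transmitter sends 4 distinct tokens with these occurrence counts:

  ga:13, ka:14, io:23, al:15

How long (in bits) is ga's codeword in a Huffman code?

2

Repeatedly merge the two smallest:
ga(13) + ka(14) → 27
al(15) + io(23) → 38
27 + 38 → 65
ga sits 2 levels below the root, so its codeword is 2 bits.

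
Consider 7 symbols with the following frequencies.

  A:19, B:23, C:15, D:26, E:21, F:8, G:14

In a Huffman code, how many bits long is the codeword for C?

Huffman merges, smallest pair first:
F(8) + G(14) → 22
C(15) + A(19) → 34
E(21) + 22 → 43
B(23) + D(26) → 49
34 + 43 → 77
49 + 77 → 126
C's leaf is at depth 3, giving a 3-bit codeword.

3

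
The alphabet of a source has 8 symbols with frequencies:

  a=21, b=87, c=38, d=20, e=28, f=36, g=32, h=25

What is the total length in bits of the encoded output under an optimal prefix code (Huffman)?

815

Build the Huffman tree bottom-up:
merge d(20) and a(21): 41
merge h(25) and e(28): 53
merge g(32) and f(36): 68
merge c(38) and 41: 79
merge 53 and 68: 121
merge 79 and b(87): 166
merge 121 and 166: 287
Total encoded bits = sum of merged weights = 41 + 53 + 68 + 79 + 121 + 166 + 287 = 815.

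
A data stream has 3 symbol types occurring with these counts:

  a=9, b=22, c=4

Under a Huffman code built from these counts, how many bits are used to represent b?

1

Build the tree from the bottom:
combine c(4), a(9) → 13
combine 13, b(22) → 35
b is merged only at the final step, so code length = 1.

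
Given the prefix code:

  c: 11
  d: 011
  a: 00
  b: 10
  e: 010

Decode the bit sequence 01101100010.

Read left to right; each codeword is recognised as soon as it completes (prefix code):
  011→d | 011→d | 00→a | 010→e
Decoded message: ddae

ddae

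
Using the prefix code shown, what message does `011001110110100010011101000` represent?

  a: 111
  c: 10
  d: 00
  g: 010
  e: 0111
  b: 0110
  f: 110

bebcdcegd

Read left to right; each codeword is recognised as soon as it completes (prefix code):
  0110→b | 0111→e | 0110→b | 10→c | 00→d | 10→c | 0111→e | 010→g | 00→d
Decoded message: bebcdcegd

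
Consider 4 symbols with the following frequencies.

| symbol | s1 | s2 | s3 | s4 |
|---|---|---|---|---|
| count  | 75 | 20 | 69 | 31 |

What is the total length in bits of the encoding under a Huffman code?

Build the Huffman tree bottom-up:
combine s2(20), s4(31) → 51
combine 51, s3(69) → 120
combine s1(75), 120 → 195
Each symbol's bit-cost is frequency × depth; summing gives 366 bits (equivalently 51 + 120 + 195).

366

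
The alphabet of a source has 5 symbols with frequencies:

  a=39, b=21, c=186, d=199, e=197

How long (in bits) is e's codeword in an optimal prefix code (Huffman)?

Repeatedly merge the two smallest:
merge b(21) and a(39): 60
merge 60 and c(186): 246
merge e(197) and d(199): 396
merge 246 and 396: 642
The subtree containing e is merged 2 times, so code length = 2.

2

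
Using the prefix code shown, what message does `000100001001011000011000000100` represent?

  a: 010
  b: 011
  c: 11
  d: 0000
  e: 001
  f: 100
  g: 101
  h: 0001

Read left to right; each codeword is recognised as soon as it completes (prefix code):
  0001→h | 0000→d | 100→f | 101→g | 100→f | 001→e | 100→f | 0000→d | 100→f
Decoded message: hdfgfefdf

hdfgfefdf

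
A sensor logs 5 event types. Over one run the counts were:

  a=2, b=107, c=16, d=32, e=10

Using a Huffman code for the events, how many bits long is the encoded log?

Build the Huffman tree bottom-up:
merge a(2) and e(10): 12
merge 12 and c(16): 28
merge 28 and d(32): 60
merge 60 and b(107): 167
The encoded length is the sum of every internal node's weight: 12 + 28 + 60 + 167 = 267 bits.

267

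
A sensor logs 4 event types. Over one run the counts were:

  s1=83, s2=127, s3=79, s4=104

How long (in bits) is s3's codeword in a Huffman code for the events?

Repeatedly merge the two smallest:
merge s3(79) and s1(83): 162
merge s4(104) and s2(127): 231
merge 162 and 231: 393
s3's leaf is at depth 2, giving a 2-bit codeword.

2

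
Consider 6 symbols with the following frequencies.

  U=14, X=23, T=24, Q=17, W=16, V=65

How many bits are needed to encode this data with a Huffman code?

377

Build the Huffman tree bottom-up:
merge U(14) and W(16): 30
merge Q(17) and X(23): 40
merge T(24) and 30: 54
merge 40 and 54: 94
merge V(65) and 94: 159
The encoded length is the sum of every internal node's weight: 30 + 40 + 54 + 94 + 159 = 377 bits.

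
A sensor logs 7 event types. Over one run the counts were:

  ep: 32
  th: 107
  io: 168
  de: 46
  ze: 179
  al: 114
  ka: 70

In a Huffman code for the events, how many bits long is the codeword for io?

Build the tree from the bottom:
merge ep(32) and de(46): 78
merge ka(70) and 78: 148
merge th(107) and al(114): 221
merge 148 and io(168): 316
merge ze(179) and 221: 400
merge 316 and 400: 716
The subtree containing io is merged 2 times, so code length = 2.

2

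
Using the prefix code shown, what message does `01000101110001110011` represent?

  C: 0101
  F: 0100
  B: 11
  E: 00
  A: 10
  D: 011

Read left to right; each codeword is recognised as soon as it completes (prefix code):
  0100→F | 0101→C | 11→B | 00→E | 011→D | 10→A | 011→D
Decoded message: FCBEDAD

FCBEDAD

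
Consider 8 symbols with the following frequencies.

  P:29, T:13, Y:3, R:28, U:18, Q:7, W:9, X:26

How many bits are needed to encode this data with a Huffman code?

371

Build the Huffman tree bottom-up:
combine Y(3), Q(7) → 10
combine W(9), 10 → 19
combine T(13), U(18) → 31
combine 19, X(26) → 45
combine R(28), P(29) → 57
combine 31, 45 → 76
combine 57, 76 → 133
Total encoded bits = sum of merged weights = 10 + 19 + 31 + 45 + 57 + 76 + 133 = 371.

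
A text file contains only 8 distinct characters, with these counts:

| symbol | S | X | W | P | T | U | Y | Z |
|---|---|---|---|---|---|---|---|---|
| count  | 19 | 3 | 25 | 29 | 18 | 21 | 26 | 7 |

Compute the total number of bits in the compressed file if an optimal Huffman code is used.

425

Greedily combine the two least-frequent nodes:
merge X(3) and Z(7): 10
merge 10 and T(18): 28
merge S(19) and U(21): 40
merge W(25) and Y(26): 51
merge 28 and P(29): 57
merge 40 and 51: 91
merge 57 and 91: 148
The encoded length is the sum of every internal node's weight: 10 + 28 + 40 + 51 + 57 + 91 + 148 = 425 bits.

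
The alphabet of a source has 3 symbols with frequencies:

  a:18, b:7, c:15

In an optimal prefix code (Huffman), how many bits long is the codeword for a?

1

Repeatedly merge the two smallest:
combine b(7), c(15) → 22
combine a(18), 22 → 40
a sits one level below the root: a 1-bit codeword.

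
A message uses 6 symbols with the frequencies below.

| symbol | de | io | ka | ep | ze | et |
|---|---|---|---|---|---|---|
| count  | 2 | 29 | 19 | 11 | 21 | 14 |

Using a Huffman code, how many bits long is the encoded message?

232

Greedily combine the two least-frequent nodes:
de(2) + ep(11) → 13
13 + et(14) → 27
ka(19) + ze(21) → 40
27 + io(29) → 56
40 + 56 → 96
Total encoded bits = sum of merged weights = 13 + 27 + 40 + 56 + 96 = 232.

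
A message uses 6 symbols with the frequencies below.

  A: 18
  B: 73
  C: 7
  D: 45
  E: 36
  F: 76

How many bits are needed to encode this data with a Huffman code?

Merge the two smallest weights repeatedly:
merge C(7) and A(18): 25
merge 25 and E(36): 61
merge D(45) and 61: 106
merge B(73) and F(76): 149
merge 106 and 149: 255
Total encoded bits = sum of merged weights = 25 + 61 + 106 + 149 + 255 = 596.

596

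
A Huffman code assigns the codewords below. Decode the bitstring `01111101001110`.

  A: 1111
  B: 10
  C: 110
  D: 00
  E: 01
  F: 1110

EAEDF

Read left to right; each codeword is recognised as soon as it completes (prefix code):
  01→E | 1111→A | 01→E | 00→D | 1110→F
Decoded message: EAEDF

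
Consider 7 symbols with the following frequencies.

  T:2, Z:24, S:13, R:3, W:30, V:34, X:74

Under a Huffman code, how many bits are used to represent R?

Build the tree from the bottom:
combine T(2), R(3) → 5
combine 5, S(13) → 18
combine 18, Z(24) → 42
combine W(30), V(34) → 64
combine 42, 64 → 106
combine X(74), 106 → 180
R's leaf is at depth 5, giving a 5-bit codeword.

5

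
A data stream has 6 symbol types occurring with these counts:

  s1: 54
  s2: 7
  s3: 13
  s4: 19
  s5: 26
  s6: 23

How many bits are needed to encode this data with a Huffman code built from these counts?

Build the Huffman tree bottom-up:
s2(7) + s3(13) → 20
s4(19) + 20 → 39
s6(23) + s5(26) → 49
39 + 49 → 88
s1(54) + 88 → 142
The encoded length is the sum of every internal node's weight: 20 + 39 + 49 + 88 + 142 = 338 bits.

338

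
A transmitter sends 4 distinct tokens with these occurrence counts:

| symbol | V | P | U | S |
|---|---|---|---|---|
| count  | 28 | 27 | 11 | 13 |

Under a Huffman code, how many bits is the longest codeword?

Merge the two lowest-weight nodes at each step:
U(11) + S(13) → 24
24 + P(27) → 51
V(28) + 51 → 79
The first pair merged (U, S) ends up deepest, at depth 3.

3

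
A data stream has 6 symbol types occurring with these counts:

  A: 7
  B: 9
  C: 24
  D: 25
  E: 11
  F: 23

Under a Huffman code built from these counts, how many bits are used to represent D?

Repeatedly merge the two smallest:
combine A(7), B(9) → 16
combine E(11), 16 → 27
combine F(23), C(24) → 47
combine D(25), 27 → 52
combine 47, 52 → 99
D's leaf is at depth 2, giving a 2-bit codeword.

2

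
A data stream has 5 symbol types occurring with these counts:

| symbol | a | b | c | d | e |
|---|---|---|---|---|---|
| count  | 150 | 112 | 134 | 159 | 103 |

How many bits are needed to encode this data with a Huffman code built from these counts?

Greedily combine the two least-frequent nodes:
merge e(103) and b(112): 215
merge c(134) and a(150): 284
merge d(159) and 215: 374
merge 284 and 374: 658
Total encoded bits = sum of merged weights = 215 + 284 + 374 + 658 = 1531.

1531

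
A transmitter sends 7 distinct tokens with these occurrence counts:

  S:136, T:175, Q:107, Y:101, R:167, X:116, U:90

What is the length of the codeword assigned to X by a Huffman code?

3

Repeatedly merge the two smallest:
U(90) + Y(101) → 191
Q(107) + X(116) → 223
S(136) + R(167) → 303
T(175) + 191 → 366
223 + 303 → 526
366 + 526 → 892
X's leaf is at depth 3, giving a 3-bit codeword.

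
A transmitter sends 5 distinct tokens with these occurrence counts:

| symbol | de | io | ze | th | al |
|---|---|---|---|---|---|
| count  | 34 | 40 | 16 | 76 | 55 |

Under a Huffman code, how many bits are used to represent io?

2

Build the tree from the bottom:
merge ze(16) and de(34): 50
merge io(40) and 50: 90
merge al(55) and th(76): 131
merge 90 and 131: 221
io sits 2 levels below the root, so its codeword is 2 bits.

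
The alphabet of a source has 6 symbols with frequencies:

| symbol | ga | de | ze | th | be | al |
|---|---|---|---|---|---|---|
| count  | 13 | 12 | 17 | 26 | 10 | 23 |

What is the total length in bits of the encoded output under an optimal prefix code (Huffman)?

Build the Huffman tree bottom-up:
be(10) + de(12) → 22
ga(13) + ze(17) → 30
22 + al(23) → 45
th(26) + 30 → 56
45 + 56 → 101
Each symbol's bit-cost is frequency × depth; summing gives 254 bits (equivalently 22 + 30 + 45 + 56 + 101).

254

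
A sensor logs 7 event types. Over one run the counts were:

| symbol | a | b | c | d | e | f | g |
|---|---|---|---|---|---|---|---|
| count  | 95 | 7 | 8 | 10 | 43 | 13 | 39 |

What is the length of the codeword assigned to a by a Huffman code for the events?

Build the tree from the bottom:
merge b(7) and c(8): 15
merge d(10) and f(13): 23
merge 15 and 23: 38
merge 38 and g(39): 77
merge e(43) and 77: 120
merge a(95) and 120: 215
a is merged only at the final step, so code length = 1.

1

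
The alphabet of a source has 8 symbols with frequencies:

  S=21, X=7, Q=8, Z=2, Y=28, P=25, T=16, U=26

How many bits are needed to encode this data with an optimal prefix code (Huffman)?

Greedily combine the two least-frequent nodes:
Z(2) + X(7) → 9
Q(8) + 9 → 17
T(16) + 17 → 33
S(21) + P(25) → 46
U(26) + Y(28) → 54
33 + 46 → 79
54 + 79 → 133
The encoded length is the sum of every internal node's weight: 9 + 17 + 33 + 46 + 54 + 79 + 133 = 371 bits.

371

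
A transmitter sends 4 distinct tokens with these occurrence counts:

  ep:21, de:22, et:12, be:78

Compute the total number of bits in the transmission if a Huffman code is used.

221

Build the Huffman tree bottom-up:
combine et(12), ep(21) → 33
combine de(22), 33 → 55
combine 55, be(78) → 133
Each symbol's bit-cost is frequency × depth; summing gives 221 bits (equivalently 33 + 55 + 133).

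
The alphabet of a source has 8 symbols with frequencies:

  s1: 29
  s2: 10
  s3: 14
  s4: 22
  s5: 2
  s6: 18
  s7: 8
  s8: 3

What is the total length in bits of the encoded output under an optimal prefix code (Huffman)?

Greedily combine the two least-frequent nodes:
combine s5(2), s8(3) → 5
combine 5, s7(8) → 13
combine s2(10), 13 → 23
combine s3(14), s6(18) → 32
combine s4(22), 23 → 45
combine s1(29), 32 → 61
combine 45, 61 → 106
Total encoded bits = sum of merged weights = 5 + 13 + 23 + 32 + 45 + 61 + 106 = 285.

285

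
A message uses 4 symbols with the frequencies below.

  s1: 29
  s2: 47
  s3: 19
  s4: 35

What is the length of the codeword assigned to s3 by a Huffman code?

Huffman merges, smallest pair first:
combine s3(19), s1(29) → 48
combine s4(35), s2(47) → 82
combine 48, 82 → 130
The subtree containing s3 is merged 2 times, so code length = 2.

2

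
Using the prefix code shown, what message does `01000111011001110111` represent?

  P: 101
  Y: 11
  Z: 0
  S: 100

ZSZYPSYPY

Read left to right; each codeword is recognised as soon as it completes (prefix code):
  0→Z | 100→S | 0→Z | 11→Y | 101→P | 100→S | 11→Y | 101→P | 11→Y
Decoded message: ZSZYPSYPY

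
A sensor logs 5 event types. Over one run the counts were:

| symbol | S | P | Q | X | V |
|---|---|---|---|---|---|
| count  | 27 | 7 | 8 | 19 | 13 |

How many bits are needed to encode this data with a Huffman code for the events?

Merge the two smallest weights repeatedly:
P(7) + Q(8) → 15
V(13) + 15 → 28
X(19) + S(27) → 46
28 + 46 → 74
Total encoded bits = sum of merged weights = 15 + 28 + 46 + 74 = 163.

163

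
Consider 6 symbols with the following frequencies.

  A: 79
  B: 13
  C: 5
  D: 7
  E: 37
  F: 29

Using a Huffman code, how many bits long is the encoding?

352

Greedily combine the two least-frequent nodes:
C(5) + D(7) → 12
12 + B(13) → 25
25 + F(29) → 54
E(37) + 54 → 91
A(79) + 91 → 170
Total encoded bits = sum of merged weights = 12 + 25 + 54 + 91 + 170 = 352.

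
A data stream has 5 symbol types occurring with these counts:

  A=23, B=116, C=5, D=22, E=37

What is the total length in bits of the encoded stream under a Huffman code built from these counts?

367

Greedily combine the two least-frequent nodes:
merge C(5) and D(22): 27
merge A(23) and 27: 50
merge E(37) and 50: 87
merge 87 and B(116): 203
The encoded length is the sum of every internal node's weight: 27 + 50 + 87 + 203 = 367 bits.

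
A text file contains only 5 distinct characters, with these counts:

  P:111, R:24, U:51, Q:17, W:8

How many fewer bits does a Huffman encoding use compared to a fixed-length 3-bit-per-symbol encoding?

Fixed-length: 3 bits × 211 symbols = 633 bits.
Huffman merges:
W(8) + Q(17) → 25
R(24) + 25 → 49
49 + U(51) → 100
100 + P(111) → 211
Huffman total = 25 + 49 + 100 + 211 = 385 bits.
Saving = 633 − 385 = 248 bits.

248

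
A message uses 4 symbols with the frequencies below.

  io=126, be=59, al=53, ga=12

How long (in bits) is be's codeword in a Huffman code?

Build the tree from the bottom:
ga(12) + al(53) → 65
be(59) + 65 → 124
124 + io(126) → 250
be's leaf is at depth 2, giving a 2-bit codeword.

2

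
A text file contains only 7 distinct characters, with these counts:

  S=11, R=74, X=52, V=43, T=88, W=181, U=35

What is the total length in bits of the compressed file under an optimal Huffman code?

Merge the two smallest weights repeatedly:
combine S(11), U(35) → 46
combine V(43), 46 → 89
combine X(52), R(74) → 126
combine T(88), 89 → 177
combine 126, 177 → 303
combine W(181), 303 → 484
The encoded length is the sum of every internal node's weight: 46 + 89 + 126 + 177 + 303 + 484 = 1225 bits.

1225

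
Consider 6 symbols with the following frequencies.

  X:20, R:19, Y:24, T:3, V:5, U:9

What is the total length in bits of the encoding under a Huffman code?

185

Build the Huffman tree bottom-up:
merge T(3) and V(5): 8
merge 8 and U(9): 17
merge 17 and R(19): 36
merge X(20) and Y(24): 44
merge 36 and 44: 80
Each symbol's bit-cost is frequency × depth; summing gives 185 bits (equivalently 8 + 17 + 36 + 44 + 80).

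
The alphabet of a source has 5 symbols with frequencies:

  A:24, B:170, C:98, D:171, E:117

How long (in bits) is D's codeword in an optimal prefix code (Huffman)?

2

Huffman merges, smallest pair first:
merge A(24) and C(98): 122
merge E(117) and 122: 239
merge B(170) and D(171): 341
merge 239 and 341: 580
D sits 2 levels below the root, so its codeword is 2 bits.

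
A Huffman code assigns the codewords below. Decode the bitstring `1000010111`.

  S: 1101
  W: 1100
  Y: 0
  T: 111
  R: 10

RYYYRT

Read left to right; each codeword is recognised as soon as it completes (prefix code):
  10→R | 0→Y | 0→Y | 0→Y | 10→R | 111→T
Decoded message: RYYYRT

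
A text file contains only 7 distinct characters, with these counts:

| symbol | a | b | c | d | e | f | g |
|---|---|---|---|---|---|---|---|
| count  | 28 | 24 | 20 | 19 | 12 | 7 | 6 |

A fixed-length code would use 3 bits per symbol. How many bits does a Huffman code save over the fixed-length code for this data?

39

Fixed-length: 3 bits × 116 symbols = 348 bits.
Huffman merges:
merge g(6) and f(7): 13
merge e(12) and 13: 25
merge d(19) and c(20): 39
merge b(24) and 25: 49
merge a(28) and 39: 67
merge 49 and 67: 116
Huffman total = 13 + 25 + 39 + 49 + 67 + 116 = 309 bits.
Saving = 348 − 309 = 39 bits.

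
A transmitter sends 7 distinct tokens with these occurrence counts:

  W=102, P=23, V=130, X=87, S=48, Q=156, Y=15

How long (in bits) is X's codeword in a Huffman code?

3

Huffman merges, smallest pair first:
combine Y(15), P(23) → 38
combine 38, S(48) → 86
combine 86, X(87) → 173
combine W(102), V(130) → 232
combine Q(156), 173 → 329
combine 232, 329 → 561
X sits 3 levels below the root, so its codeword is 3 bits.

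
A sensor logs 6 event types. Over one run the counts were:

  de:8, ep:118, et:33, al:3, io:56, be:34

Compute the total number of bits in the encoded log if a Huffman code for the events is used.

Build the Huffman tree bottom-up:
al(3) + de(8) → 11
11 + et(33) → 44
be(34) + 44 → 78
io(56) + 78 → 134
ep(118) + 134 → 252
The encoded length is the sum of every internal node's weight: 11 + 44 + 78 + 134 + 252 = 519 bits.

519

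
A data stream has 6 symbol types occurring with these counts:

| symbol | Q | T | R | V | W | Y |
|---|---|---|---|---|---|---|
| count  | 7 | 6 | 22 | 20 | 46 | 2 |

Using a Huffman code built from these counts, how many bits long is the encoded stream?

Build the Huffman tree bottom-up:
Y(2) + T(6) → 8
Q(7) + 8 → 15
15 + V(20) → 35
R(22) + 35 → 57
W(46) + 57 → 103
Total encoded bits = sum of merged weights = 8 + 15 + 35 + 57 + 103 = 218.

218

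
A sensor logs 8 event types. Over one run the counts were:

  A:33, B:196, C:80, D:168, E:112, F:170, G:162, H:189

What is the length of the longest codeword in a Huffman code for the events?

Merge the two lowest-weight nodes at each step:
A(33) + C(80) → 113
E(112) + 113 → 225
G(162) + D(168) → 330
F(170) + H(189) → 359
B(196) + 225 → 421
330 + 359 → 689
421 + 689 → 1110
The first pair merged (A, C) ends up deepest, at depth 4.

4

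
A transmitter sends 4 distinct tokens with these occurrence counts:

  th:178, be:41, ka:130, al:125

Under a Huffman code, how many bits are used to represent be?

3

Huffman merges, smallest pair first:
be(41) + al(125) → 166
ka(130) + 166 → 296
th(178) + 296 → 474
be sits 3 levels below the root, so its codeword is 3 bits.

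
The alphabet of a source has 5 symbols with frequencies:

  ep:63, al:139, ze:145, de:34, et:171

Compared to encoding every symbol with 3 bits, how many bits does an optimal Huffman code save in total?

Fixed-length: 3 bits × 552 symbols = 1656 bits.
Huffman merges:
combine de(34), ep(63) → 97
combine 97, al(139) → 236
combine ze(145), et(171) → 316
combine 236, 316 → 552
Huffman total = 97 + 236 + 316 + 552 = 1201 bits.
Saving = 1656 − 1201 = 455 bits.

455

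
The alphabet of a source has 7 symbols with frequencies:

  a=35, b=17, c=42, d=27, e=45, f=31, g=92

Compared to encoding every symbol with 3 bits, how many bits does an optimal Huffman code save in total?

93

Fixed-length: 3 bits × 289 symbols = 867 bits.
Huffman merges:
merge b(17) and d(27): 44
merge f(31) and a(35): 66
merge c(42) and 44: 86
merge e(45) and 66: 111
merge 86 and g(92): 178
merge 111 and 178: 289
Huffman total = 44 + 66 + 86 + 111 + 178 + 289 = 774 bits.
Saving = 867 − 774 = 93 bits.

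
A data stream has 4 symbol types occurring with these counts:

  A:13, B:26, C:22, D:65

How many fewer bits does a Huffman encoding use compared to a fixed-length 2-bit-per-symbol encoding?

Fixed-length: 2 bits × 126 symbols = 252 bits.
Huffman merges:
A(13) + C(22) → 35
B(26) + 35 → 61
61 + D(65) → 126
Huffman total = 35 + 61 + 126 = 222 bits.
Saving = 252 − 222 = 30 bits.

30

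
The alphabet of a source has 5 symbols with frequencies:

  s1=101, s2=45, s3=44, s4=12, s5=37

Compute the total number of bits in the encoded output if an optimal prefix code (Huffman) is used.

Build the Huffman tree bottom-up:
combine s4(12), s5(37) → 49
combine s3(44), s2(45) → 89
combine 49, 89 → 138
combine s1(101), 138 → 239
The encoded length is the sum of every internal node's weight: 49 + 89 + 138 + 239 = 515 bits.

515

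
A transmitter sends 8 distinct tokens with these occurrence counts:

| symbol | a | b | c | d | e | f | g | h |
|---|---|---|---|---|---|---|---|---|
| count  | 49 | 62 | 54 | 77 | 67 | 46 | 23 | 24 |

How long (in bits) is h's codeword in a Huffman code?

Repeatedly merge the two smallest:
merge g(23) and h(24): 47
merge f(46) and 47: 93
merge a(49) and c(54): 103
merge b(62) and e(67): 129
merge d(77) and 93: 170
merge 103 and 129: 232
merge 170 and 232: 402
h sits 4 levels below the root, so its codeword is 4 bits.

4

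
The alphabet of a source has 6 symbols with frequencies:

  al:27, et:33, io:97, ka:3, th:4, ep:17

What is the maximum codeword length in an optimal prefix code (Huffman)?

Merge the two lowest-weight nodes at each step:
combine ka(3), th(4) → 7
combine 7, ep(17) → 24
combine 24, al(27) → 51
combine et(33), 51 → 84
combine 84, io(97) → 181
Maximum depth reached is 5.

5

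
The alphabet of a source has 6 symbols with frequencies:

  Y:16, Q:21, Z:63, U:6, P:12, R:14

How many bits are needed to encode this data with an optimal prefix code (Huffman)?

Merge the two smallest weights repeatedly:
merge U(6) and P(12): 18
merge R(14) and Y(16): 30
merge 18 and Q(21): 39
merge 30 and 39: 69
merge Z(63) and 69: 132
The encoded length is the sum of every internal node's weight: 18 + 30 + 39 + 69 + 132 = 288 bits.

288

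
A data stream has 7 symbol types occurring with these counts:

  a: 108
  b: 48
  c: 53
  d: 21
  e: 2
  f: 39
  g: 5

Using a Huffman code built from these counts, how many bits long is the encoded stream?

647

Build the Huffman tree bottom-up:
combine e(2), g(5) → 7
combine 7, d(21) → 28
combine 28, f(39) → 67
combine b(48), c(53) → 101
combine 67, 101 → 168
combine a(108), 168 → 276
The encoded length is the sum of every internal node's weight: 7 + 28 + 67 + 101 + 168 + 276 = 647 bits.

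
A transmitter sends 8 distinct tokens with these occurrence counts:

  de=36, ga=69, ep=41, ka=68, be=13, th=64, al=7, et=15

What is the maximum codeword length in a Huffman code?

Merge the two lowest-weight nodes at each step:
combine al(7), be(13) → 20
combine et(15), 20 → 35
combine 35, de(36) → 71
combine ep(41), th(64) → 105
combine ka(68), ga(69) → 137
combine 71, 105 → 176
combine 137, 176 → 313
The first pair merged (al, be) ends up deepest, at depth 5.

5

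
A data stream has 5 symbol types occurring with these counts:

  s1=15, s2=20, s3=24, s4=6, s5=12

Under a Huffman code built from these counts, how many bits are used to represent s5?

3

Build the tree from the bottom:
combine s4(6), s5(12) → 18
combine s1(15), 18 → 33
combine s2(20), s3(24) → 44
combine 33, 44 → 77
s5 sits 3 levels below the root, so its codeword is 3 bits.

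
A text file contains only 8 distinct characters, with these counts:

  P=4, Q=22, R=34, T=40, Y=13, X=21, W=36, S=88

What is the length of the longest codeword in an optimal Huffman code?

5

Merge the two lowest-weight nodes at each step:
combine P(4), Y(13) → 17
combine 17, X(21) → 38
combine Q(22), R(34) → 56
combine W(36), 38 → 74
combine T(40), 56 → 96
combine 74, S(88) → 162
combine 96, 162 → 258
The first pair merged (P, Y) ends up deepest, at depth 5.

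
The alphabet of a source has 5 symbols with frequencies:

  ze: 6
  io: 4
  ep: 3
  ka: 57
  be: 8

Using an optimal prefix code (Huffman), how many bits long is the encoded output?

119

Build the Huffman tree bottom-up:
ep(3) + io(4) → 7
ze(6) + 7 → 13
be(8) + 13 → 21
21 + ka(57) → 78
The encoded length is the sum of every internal node's weight: 7 + 13 + 21 + 78 = 119 bits.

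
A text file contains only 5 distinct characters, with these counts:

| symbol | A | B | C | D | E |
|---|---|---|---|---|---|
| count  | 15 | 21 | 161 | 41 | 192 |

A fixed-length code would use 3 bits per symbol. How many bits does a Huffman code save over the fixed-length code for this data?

Fixed-length: 3 bits × 430 symbols = 1290 bits.
Huffman merges:
combine A(15), B(21) → 36
combine 36, D(41) → 77
combine 77, C(161) → 238
combine E(192), 238 → 430
Huffman total = 36 + 77 + 238 + 430 = 781 bits.
Saving = 1290 − 781 = 509 bits.

509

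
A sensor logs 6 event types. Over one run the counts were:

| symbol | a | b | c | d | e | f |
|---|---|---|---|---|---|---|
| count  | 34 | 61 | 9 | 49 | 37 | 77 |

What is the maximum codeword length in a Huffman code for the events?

Merge the two lowest-weight nodes at each step:
c(9) + a(34) → 43
e(37) + 43 → 80
d(49) + b(61) → 110
f(77) + 80 → 157
110 + 157 → 267
Maximum depth reached is 4.

4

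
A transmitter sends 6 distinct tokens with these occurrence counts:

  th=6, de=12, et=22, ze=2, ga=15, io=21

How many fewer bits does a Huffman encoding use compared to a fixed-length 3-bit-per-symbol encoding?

50

Fixed-length: 3 bits × 78 symbols = 234 bits.
Huffman merges:
merge ze(2) and th(6): 8
merge 8 and de(12): 20
merge ga(15) and 20: 35
merge io(21) and et(22): 43
merge 35 and 43: 78
Huffman total = 8 + 20 + 35 + 43 + 78 = 184 bits.
Saving = 234 − 184 = 50 bits.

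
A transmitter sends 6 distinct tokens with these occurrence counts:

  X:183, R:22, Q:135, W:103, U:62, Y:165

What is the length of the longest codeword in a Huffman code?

Merge the two lowest-weight nodes at each step:
R(22) + U(62) → 84
84 + W(103) → 187
Q(135) + Y(165) → 300
X(183) + 187 → 370
300 + 370 → 670
The first pair merged (R, U) ends up deepest, at depth 4.

4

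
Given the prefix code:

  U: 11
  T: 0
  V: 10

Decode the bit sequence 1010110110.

VVUTUT

Read left to right; each codeword is recognised as soon as it completes (prefix code):
  10→V | 10→V | 11→U | 0→T | 11→U | 0→T
Decoded message: VVUTUT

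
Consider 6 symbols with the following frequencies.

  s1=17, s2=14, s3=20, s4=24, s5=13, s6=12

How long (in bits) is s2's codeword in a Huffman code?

Repeatedly merge the two smallest:
s6(12) + s5(13) → 25
s2(14) + s1(17) → 31
s3(20) + s4(24) → 44
25 + 31 → 56
44 + 56 → 100
s2 sits 3 levels below the root, so its codeword is 3 bits.

3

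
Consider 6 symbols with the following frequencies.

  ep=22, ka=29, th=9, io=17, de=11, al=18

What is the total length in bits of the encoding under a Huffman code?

Greedily combine the two least-frequent nodes:
th(9) + de(11) → 20
io(17) + al(18) → 35
20 + ep(22) → 42
ka(29) + 35 → 64
42 + 64 → 106
Total encoded bits = sum of merged weights = 20 + 35 + 42 + 64 + 106 = 267.

267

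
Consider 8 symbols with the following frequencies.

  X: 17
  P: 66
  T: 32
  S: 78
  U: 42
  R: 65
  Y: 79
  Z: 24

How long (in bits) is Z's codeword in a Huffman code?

Build the tree from the bottom:
combine X(17), Z(24) → 41
combine T(32), 41 → 73
combine U(42), R(65) → 107
combine P(66), 73 → 139
combine S(78), Y(79) → 157
combine 107, 139 → 246
combine 157, 246 → 403
The subtree containing Z is merged 5 times, so code length = 5.

5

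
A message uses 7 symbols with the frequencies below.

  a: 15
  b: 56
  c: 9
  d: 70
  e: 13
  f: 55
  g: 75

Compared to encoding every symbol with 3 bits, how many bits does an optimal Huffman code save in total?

Fixed-length: 3 bits × 293 symbols = 879 bits.
Huffman merges:
combine c(9), e(13) → 22
combine a(15), 22 → 37
combine 37, f(55) → 92
combine b(56), d(70) → 126
combine g(75), 92 → 167
combine 126, 167 → 293
Huffman total = 22 + 37 + 92 + 126 + 167 + 293 = 737 bits.
Saving = 879 − 737 = 142 bits.

142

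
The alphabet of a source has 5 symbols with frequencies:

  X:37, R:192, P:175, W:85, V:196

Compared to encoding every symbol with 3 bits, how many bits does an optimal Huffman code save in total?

563

Fixed-length: 3 bits × 685 symbols = 2055 bits.
Huffman merges:
merge X(37) and W(85): 122
merge 122 and P(175): 297
merge R(192) and V(196): 388
merge 297 and 388: 685
Huffman total = 122 + 297 + 388 + 685 = 1492 bits.
Saving = 2055 − 1492 = 563 bits.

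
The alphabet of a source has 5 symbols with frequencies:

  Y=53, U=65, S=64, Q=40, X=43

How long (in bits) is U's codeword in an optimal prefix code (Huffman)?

2

Repeatedly merge the two smallest:
combine Q(40), X(43) → 83
combine Y(53), S(64) → 117
combine U(65), 83 → 148
combine 117, 148 → 265
U sits 2 levels below the root, so its codeword is 2 bits.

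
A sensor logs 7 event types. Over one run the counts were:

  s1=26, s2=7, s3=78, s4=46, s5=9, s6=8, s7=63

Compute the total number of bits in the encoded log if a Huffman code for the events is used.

Build the Huffman tree bottom-up:
s2(7) + s6(8) → 15
s5(9) + 15 → 24
24 + s1(26) → 50
s4(46) + 50 → 96
s7(63) + s3(78) → 141
96 + 141 → 237
The encoded length is the sum of every internal node's weight: 15 + 24 + 50 + 96 + 141 + 237 = 563 bits.

563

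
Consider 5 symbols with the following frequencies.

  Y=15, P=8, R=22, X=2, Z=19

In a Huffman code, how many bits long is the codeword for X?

3

Build the tree from the bottom:
X(2) + P(8) → 10
10 + Y(15) → 25
Z(19) + R(22) → 41
25 + 41 → 66
X sits 3 levels below the root, so its codeword is 3 bits.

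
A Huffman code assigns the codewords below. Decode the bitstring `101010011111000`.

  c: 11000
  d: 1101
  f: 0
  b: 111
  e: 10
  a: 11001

Read left to right; each codeword is recognised as soon as it completes (prefix code):
  10→e | 10→e | 10→e | 0→f | 111→b | 11000→c
Decoded message: eeefbc

eeefbc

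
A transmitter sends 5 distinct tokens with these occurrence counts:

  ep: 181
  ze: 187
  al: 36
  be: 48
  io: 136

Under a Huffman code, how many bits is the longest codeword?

Merge the two lowest-weight nodes at each step:
combine al(36), be(48) → 84
combine 84, io(136) → 220
combine ep(181), ze(187) → 368
combine 220, 368 → 588
The first pair merged (al, be) ends up deepest, at depth 3.

3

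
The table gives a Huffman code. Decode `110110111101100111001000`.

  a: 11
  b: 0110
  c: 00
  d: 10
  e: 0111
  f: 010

abaabecdc

Read left to right; each codeword is recognised as soon as it completes (prefix code):
  11→a | 0110→b | 11→a | 11→a | 0110→b | 0111→e | 00→c | 10→d | 00→c
Decoded message: abaabecdc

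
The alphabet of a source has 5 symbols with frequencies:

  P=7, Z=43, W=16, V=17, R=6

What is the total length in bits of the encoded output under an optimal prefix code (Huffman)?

177

Build the Huffman tree bottom-up:
merge R(6) and P(7): 13
merge 13 and W(16): 29
merge V(17) and 29: 46
merge Z(43) and 46: 89
The encoded length is the sum of every internal node's weight: 13 + 29 + 46 + 89 = 177 bits.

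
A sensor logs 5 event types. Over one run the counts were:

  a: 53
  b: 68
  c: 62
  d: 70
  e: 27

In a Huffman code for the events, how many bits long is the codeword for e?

Build the tree from the bottom:
combine e(27), a(53) → 80
combine c(62), b(68) → 130
combine d(70), 80 → 150
combine 130, 150 → 280
e's leaf is at depth 3, giving a 3-bit codeword.

3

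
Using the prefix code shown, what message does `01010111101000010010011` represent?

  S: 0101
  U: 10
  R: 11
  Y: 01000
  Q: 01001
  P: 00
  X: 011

Read left to right; each codeword is recognised as soon as it completes (prefix code):
  0101→S | 011→X | 11→R | 01000→Y | 01001→Q | 00→P | 11→R
Decoded message: SXRYQPR

SXRYQPR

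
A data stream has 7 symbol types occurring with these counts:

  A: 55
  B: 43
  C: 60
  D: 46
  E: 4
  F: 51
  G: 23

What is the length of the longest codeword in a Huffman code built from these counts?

Merge the two lowest-weight nodes at each step:
E(4) + G(23) → 27
27 + B(43) → 70
D(46) + F(51) → 97
A(55) + C(60) → 115
70 + 97 → 167
115 + 167 → 282
The rarest symbols sit at the bottom; the longest codeword is 4 bits.

4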